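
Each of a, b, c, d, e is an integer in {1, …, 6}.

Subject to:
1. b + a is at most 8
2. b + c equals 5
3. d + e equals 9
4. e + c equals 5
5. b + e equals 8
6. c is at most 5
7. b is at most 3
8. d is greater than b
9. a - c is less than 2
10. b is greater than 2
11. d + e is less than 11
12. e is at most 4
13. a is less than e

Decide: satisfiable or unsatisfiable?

From constraint 7: b ≤ 3. From constraint 12: e ≤ 4. Hence b + e ≤ 7. But constraint 5 requires b + e = 8, and 8 > 7. Contradiction.

Unsatisfiable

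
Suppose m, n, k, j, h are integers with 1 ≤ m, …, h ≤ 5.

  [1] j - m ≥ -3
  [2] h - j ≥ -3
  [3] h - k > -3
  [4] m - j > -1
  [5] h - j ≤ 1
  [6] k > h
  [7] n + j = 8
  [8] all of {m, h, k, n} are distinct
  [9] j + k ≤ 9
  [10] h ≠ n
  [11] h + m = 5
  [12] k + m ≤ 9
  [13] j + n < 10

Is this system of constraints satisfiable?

Satisfiable

Setting (m, n, k, j, h) = (4, 5, 3, 3, 1) satisfies everything: constraint 1: j - m = -1; constraint 2: h - j = -2, and the others follow.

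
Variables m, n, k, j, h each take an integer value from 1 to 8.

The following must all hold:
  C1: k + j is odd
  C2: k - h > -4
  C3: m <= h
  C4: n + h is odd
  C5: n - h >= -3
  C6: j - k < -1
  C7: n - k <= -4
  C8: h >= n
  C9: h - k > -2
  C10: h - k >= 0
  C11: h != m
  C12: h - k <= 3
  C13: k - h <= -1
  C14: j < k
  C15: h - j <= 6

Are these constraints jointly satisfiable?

Unsatisfiable

Constraints 5, 7, and 13 give k − n ≥ 4, n − h ≥ -3, h − k ≥ 1.
Adding all 3 inequalities: the left sides telescope to 0, and the right sides sum to 4 + (-3) + 1 = 2. So 0 ≥ 2, which is false.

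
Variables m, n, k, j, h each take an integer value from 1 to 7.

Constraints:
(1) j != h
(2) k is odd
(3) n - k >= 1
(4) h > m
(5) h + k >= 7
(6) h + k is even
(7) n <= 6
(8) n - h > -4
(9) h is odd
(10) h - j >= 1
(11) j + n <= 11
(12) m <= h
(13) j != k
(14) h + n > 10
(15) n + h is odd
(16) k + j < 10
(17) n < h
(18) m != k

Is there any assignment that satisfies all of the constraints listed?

Satisfiable

Try m = 5, n = 6, k = 3, j = 4, h = 7.
Check constraint 3: n - k = 3; constraint 5: h + k = 10. The remaining constraints are straightforward to verify.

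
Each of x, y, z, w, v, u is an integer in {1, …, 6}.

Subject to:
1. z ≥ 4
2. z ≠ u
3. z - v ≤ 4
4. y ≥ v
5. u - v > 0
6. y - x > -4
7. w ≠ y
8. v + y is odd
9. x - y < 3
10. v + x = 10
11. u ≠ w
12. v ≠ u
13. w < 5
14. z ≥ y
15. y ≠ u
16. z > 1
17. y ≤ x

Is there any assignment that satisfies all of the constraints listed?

The assignment x = 6, y = 5, z = 5, w = 4, v = 4, u = 6 works:
  constraint 3 holds since z - v = 1.
  constraint 5 holds since u - v = 2.
The rest check out directly.

Satisfiable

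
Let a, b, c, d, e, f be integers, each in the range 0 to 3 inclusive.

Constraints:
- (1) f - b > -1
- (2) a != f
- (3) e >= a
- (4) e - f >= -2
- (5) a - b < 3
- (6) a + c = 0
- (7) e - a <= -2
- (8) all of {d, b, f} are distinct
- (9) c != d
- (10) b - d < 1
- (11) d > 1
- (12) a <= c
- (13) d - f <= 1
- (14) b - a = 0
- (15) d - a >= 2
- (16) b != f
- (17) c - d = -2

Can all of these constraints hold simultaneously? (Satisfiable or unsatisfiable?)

Constraints 4, 7, 13, and 15 give f − d ≥ -1, d − a ≥ 2, a − e ≥ 2, e − f ≥ -2.
Adding all 4 inequalities: the left sides telescope to 0, and the right sides sum to (-1) + 2 + 2 + (-2) = 1. So 0 ≥ 1, which is false.

Unsatisfiable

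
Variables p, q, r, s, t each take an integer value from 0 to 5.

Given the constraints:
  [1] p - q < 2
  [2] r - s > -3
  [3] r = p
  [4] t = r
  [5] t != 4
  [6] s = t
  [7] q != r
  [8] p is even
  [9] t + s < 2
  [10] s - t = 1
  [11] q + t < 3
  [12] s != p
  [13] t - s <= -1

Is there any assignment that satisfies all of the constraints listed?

From constraints 3, 4, and 6, s = t = r = p, so s = p. But constraint 12 says s ≠ p. Contradiction.

Unsatisfiable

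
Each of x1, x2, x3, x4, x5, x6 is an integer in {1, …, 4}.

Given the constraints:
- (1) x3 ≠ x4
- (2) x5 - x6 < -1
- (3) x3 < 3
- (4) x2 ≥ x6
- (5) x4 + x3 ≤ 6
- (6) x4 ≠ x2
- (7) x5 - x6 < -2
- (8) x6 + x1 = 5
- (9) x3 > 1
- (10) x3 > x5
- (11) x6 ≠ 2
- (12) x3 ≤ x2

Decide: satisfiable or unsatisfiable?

The assignment x1 = 1, x2 = 4, x3 = 2, x4 = 3, x5 = 1, x6 = 4 works:
  constraint 2 holds since x5 - x6 = -3.
  constraint 5 holds since x4 + x3 = 5.
The rest check out directly.

Satisfiable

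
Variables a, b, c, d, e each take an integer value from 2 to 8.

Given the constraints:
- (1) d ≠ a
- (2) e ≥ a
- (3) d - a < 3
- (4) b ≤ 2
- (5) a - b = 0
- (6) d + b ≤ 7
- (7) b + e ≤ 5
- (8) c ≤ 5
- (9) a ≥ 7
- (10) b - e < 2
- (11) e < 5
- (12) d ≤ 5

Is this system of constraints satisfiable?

Unsatisfiable

From constraints 2 and 9: e ≥ a and a ≥ 7, so e ≥ 7. From constraint 11: e ≤ 4. But 4 < 7, so no value of e works.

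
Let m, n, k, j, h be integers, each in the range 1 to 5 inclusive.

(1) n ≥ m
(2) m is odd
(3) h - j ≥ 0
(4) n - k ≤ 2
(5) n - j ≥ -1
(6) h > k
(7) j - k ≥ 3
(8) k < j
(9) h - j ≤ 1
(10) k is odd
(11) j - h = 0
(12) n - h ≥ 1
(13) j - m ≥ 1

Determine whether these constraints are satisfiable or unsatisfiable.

Constraints 3, 4, 7, and 12 give n − h ≥ 1, h − j ≥ 0, j − k ≥ 3, k − n ≥ -2.
Adding all 4 inequalities: the left sides telescope to 0, and the right sides sum to 1 + 0 + 3 + (-2) = 2. So 0 ≥ 2, which is false.

Unsatisfiable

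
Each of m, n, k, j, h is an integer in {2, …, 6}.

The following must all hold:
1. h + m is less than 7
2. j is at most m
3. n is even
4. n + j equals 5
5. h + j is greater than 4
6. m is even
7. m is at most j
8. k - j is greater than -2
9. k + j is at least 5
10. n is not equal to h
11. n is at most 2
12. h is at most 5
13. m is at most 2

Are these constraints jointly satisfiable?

Unsatisfiable

From constraint 11: n ≤ 2. From constraints 2 and 13: j ≤ m ≤ 2. Hence n + j ≤ 4. But constraint 4 requires n + j = 5, and 5 > 4. Contradiction.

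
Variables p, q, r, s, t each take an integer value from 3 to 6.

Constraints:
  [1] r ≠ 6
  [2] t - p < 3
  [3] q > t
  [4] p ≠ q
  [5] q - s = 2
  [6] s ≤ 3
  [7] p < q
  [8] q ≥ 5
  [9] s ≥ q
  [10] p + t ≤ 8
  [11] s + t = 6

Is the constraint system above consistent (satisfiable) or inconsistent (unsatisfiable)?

Unsatisfiable

From constraints 8 and 9: s ≥ q and q ≥ 5, so s ≥ 5. From constraint 6: s ≤ 3. But 3 < 5, so no value of s works.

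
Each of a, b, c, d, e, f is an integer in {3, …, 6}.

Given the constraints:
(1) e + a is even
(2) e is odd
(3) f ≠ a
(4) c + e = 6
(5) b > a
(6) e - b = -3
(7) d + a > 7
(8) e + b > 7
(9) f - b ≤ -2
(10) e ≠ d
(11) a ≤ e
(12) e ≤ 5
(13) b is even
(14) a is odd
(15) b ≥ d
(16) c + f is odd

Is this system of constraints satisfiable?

The assignment a = 3, b = 6, c = 3, d = 6, e = 3, f = 4 works:
  constraint 4 holds since c + e = 6.
  constraint 6 holds since e - b = -3.
The rest check out directly.

Satisfiable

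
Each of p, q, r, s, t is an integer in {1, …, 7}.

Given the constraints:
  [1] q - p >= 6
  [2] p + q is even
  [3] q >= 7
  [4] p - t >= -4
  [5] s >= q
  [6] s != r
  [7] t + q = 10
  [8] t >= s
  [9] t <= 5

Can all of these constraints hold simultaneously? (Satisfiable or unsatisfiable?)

Unsatisfiable

From constraints 3 and 5: s ≥ q and q ≥ 7, so s ≥ 7. From constraints 8 and 9: s ≤ t and t ≤ 5, so s ≤ 5. But 5 < 7, so no value of s works.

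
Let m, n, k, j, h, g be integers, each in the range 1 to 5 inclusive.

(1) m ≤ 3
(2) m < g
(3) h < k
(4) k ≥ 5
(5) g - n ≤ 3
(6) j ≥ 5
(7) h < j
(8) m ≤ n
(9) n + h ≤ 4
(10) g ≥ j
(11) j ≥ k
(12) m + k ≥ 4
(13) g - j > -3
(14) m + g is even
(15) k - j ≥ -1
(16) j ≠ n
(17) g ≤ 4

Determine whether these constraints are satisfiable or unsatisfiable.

Unsatisfiable

From constraints 4 and 11: j ≥ k and k ≥ 5, so j ≥ 5. From constraints 10 and 17: j ≤ g and g ≤ 4, so j ≤ 4. But 4 < 5, so no value of j works.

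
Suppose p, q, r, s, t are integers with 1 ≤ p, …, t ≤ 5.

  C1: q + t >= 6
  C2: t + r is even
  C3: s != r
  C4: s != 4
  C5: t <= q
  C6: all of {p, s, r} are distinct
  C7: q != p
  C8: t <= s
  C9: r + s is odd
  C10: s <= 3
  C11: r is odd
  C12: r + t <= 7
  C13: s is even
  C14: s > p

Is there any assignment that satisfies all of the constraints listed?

The assignment p = 1, q = 5, r = 5, s = 2, t = 1 works:
  constraint 1 holds since q + t = 6.
  constraint 6 holds since values 1, 2, 5 are distinct.
  constraint 12 holds since r + t = 6.
The rest check out directly.

Satisfiable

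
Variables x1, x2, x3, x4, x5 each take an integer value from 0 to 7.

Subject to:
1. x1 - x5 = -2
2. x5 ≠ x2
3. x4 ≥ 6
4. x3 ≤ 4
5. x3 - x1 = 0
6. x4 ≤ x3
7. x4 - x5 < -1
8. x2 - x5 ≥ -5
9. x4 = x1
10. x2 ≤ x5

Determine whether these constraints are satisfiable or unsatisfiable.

From constraint 3: x4 ≥ 6. From constraints 4 and 6: x4 ≤ x3 and x3 ≤ 4, so x4 ≤ 4. But 4 < 6, so no value of x4 works.

Unsatisfiable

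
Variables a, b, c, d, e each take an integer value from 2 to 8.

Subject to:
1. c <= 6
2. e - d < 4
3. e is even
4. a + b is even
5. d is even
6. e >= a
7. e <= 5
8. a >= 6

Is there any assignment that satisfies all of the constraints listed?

Unsatisfiable

From constraints 6 and 8: e ≥ a and a ≥ 6, so e ≥ 6. From constraint 7: e ≤ 5. But 5 < 6, so no value of e works.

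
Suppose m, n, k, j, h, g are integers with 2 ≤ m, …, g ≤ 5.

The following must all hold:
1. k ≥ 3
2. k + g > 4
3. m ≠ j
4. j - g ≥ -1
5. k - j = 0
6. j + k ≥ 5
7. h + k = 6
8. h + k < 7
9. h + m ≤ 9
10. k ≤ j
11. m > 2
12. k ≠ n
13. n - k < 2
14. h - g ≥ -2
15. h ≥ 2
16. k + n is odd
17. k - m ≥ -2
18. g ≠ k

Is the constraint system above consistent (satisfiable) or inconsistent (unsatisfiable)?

Satisfiable

One satisfying assignment is m = 4, n = 4, k = 3, j = 3, h = 3, g = 2.
For the less obvious constraints — constraint 2: k + g = 5; constraint 4: j - g = 1 — and the others hold by inspection.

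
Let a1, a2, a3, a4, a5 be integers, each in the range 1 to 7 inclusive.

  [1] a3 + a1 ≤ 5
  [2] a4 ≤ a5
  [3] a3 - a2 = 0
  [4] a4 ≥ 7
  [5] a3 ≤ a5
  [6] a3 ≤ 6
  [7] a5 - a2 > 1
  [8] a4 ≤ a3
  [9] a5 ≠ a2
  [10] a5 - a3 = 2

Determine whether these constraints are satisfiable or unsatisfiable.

From constraint 4: a4 ≥ 7. From constraints 6 and 8: a4 ≤ a3 and a3 ≤ 6, so a4 ≤ 6. But 6 < 7, so no value of a4 works.

Unsatisfiable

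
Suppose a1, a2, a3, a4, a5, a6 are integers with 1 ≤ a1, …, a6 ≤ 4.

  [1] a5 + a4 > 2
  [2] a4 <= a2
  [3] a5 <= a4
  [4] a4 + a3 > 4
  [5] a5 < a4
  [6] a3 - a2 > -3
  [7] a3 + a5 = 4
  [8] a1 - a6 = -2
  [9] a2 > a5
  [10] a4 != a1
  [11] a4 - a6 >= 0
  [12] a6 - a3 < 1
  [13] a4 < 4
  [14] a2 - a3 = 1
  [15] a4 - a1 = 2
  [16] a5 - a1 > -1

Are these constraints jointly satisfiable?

Satisfiable

Setting (a1, a2, a3, a4, a5, a6) = (1, 4, 3, 3, 1, 3) satisfies everything: constraint 1: a5 + a4 = 4; constraint 4: a4 + a3 = 6, and the others follow.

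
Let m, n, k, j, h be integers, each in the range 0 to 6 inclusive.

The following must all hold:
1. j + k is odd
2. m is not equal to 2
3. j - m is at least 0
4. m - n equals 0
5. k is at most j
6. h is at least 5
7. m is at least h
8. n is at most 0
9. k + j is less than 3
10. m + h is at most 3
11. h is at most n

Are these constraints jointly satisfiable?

From constraint 6: h ≥ 5. From constraints 8 and 11: h ≤ n and n ≤ 0, so h ≤ 0. But 0 < 5, so no value of h works.

Unsatisfiable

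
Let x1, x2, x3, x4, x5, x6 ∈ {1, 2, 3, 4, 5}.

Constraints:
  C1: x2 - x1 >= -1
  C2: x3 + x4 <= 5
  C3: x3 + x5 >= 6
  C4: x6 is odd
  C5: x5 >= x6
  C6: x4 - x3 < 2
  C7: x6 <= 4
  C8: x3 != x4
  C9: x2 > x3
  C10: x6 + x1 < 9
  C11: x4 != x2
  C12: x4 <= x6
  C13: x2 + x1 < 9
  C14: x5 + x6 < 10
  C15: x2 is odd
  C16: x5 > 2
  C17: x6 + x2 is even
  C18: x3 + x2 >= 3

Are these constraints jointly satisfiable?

Try x1 = 3, x2 = 5, x3 = 1, x4 = 2, x5 = 5, x6 = 3.
Check constraint 1: x2 - x1 = 2; constraint 2: x3 + x4 = 3; constraint 3: x3 + x5 = 6. The remaining constraints are straightforward to verify.

Satisfiable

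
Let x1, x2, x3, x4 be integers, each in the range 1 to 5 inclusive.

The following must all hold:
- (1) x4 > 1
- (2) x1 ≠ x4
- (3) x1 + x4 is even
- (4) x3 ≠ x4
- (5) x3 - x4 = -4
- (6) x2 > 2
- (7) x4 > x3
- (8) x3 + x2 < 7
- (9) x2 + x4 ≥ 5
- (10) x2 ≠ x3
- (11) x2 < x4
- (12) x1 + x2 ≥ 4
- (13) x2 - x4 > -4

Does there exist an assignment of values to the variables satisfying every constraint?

Take x1 = 1, x2 = 3, x3 = 1, x4 = 5. Then constraint 5: x3 - x4 = -4; constraint 8: x3 + x2 = 4, and every other listed constraint is also met.

Satisfiable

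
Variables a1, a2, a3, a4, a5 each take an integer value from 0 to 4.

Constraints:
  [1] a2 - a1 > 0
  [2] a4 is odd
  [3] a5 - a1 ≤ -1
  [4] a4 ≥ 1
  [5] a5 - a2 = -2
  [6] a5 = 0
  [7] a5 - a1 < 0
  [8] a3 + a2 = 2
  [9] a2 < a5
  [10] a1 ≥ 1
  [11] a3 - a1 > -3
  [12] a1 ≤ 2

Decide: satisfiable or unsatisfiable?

Unsatisfiable

Constraints 1, 3, and 9 give a2 < a5, a5 < a1, a1 < a2. Chaining: a2 < a5 < a1 < a2, which forces a2 < a2 — impossible.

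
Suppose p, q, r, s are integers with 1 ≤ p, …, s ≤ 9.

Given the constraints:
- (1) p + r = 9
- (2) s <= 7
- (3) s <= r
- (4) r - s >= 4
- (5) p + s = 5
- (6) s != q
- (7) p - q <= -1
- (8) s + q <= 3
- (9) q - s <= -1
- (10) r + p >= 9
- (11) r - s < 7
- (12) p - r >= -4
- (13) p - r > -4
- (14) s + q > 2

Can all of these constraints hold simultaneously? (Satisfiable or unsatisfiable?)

Unsatisfiable

Constraints 4, 7, 9, and 12 give r − s ≥ 4, s − q ≥ 1, q − p ≥ 1, p − r ≥ -4.
Adding all 4 inequalities: the left sides telescope to 0, and the right sides sum to 4 + 1 + 1 + (-4) = 2. So 0 ≥ 2, which is false.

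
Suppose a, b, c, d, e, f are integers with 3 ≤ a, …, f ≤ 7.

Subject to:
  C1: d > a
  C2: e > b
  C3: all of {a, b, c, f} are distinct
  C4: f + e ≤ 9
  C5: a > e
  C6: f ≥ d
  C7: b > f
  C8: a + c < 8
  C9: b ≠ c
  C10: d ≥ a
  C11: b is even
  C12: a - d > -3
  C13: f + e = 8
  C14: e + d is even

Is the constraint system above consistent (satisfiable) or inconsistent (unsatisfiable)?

Unsatisfiable

Constraints 1, 2, 5, 6, and 7 give a < d, d ≤ f, f < b, b < e, e < a. Chaining: a < d ≤ f < b < e < a, which forces a < a — impossible.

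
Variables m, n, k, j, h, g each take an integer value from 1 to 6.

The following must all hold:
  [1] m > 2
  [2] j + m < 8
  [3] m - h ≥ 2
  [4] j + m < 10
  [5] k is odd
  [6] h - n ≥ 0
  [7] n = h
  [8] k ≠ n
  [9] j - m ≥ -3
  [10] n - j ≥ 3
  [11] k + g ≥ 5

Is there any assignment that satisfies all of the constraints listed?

Unsatisfiable

Constraints 3, 6, 9, and 10 give j − m ≥ -3, m − h ≥ 2, h − n ≥ 0, n − j ≥ 3.
Adding all 4 inequalities: the left sides telescope to 0, and the right sides sum to (-3) + 2 + 0 + 3 = 2. So 0 ≥ 2, which is false.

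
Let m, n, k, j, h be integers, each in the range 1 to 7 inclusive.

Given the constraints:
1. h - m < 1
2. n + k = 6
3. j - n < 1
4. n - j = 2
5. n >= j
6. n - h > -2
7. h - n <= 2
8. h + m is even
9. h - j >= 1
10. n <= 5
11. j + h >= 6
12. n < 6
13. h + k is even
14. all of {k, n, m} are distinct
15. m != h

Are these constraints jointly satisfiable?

Satisfiable

Take m = 6, n = 4, k = 2, j = 2, h = 4. Then constraint 1: h - m = -2; constraint 2: n + k = 6; constraint 3: j - n = -2, and every other listed constraint is also met.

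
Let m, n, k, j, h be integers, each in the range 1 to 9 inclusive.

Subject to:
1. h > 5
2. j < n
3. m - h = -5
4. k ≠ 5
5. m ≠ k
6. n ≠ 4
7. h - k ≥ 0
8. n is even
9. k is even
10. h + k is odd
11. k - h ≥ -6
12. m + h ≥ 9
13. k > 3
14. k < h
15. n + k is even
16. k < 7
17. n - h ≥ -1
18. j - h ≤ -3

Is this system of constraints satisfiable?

The assignment m = 2, n = 8, k = 4, j = 2, h = 7 works:
  constraint 3 holds since m - h = -5.
  constraint 7 holds since h - k = 3.
The rest check out directly.

Satisfiable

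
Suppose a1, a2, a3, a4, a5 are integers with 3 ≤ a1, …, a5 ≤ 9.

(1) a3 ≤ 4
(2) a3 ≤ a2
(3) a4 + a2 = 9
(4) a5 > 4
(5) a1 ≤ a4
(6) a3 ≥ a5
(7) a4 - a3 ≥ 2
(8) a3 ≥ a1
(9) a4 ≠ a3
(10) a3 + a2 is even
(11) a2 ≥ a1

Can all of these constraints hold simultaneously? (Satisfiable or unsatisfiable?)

Unsatisfiable

From constraint 4: a5 ≥ 5. From constraints 1 and 6: a5 ≤ a3 and a3 ≤ 4, so a5 ≤ 4. But 4 < 5, so no value of a5 works.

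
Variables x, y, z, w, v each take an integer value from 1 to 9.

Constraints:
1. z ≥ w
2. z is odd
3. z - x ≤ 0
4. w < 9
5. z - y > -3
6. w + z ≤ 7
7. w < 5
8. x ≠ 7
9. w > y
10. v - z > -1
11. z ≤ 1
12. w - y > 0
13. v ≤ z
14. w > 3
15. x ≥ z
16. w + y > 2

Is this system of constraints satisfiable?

From constraint 14: w ≥ 4. From constraints 1 and 11: w ≤ z and z ≤ 1, so w ≤ 1. But 1 < 4, so no value of w works.

Unsatisfiable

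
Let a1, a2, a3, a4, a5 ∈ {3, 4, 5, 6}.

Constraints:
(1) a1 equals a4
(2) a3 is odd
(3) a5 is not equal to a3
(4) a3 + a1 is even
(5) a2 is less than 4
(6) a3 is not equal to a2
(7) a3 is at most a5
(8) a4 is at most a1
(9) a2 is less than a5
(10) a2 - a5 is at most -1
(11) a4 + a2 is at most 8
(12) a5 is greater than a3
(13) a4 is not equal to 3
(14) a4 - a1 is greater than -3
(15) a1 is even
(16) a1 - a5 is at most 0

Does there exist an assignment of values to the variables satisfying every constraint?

Constraint 2 makes a3 odd and constraint 15 makes a1 even, so a3 + a1 must be odd. Constraint 4 says a3 + a1 is even — contradiction.

Unsatisfiable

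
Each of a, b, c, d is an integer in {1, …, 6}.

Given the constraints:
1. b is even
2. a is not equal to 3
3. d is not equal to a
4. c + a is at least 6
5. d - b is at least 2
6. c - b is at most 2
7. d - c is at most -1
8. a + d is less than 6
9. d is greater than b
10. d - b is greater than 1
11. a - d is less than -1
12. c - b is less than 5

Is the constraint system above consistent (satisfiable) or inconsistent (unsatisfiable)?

Unsatisfiable

Constraints 5, 6, and 7 give b − c ≥ -2, c − d ≥ 1, d − b ≥ 2.
Adding all 3 inequalities: the left sides telescope to 0, and the right sides sum to (-2) + 1 + 2 = 1. So 0 ≥ 1, which is false.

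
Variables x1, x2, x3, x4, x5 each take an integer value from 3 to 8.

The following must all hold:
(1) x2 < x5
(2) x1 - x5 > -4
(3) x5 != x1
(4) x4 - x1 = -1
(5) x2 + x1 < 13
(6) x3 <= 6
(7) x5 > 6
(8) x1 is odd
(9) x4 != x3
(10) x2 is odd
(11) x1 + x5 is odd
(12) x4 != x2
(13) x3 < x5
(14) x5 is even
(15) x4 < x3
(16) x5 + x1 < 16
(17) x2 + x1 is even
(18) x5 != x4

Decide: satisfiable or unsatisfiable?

Satisfiable

Take x1 = 5, x2 = 7, x3 = 5, x4 = 4, x5 = 8. Then constraint 2: x1 - x5 = -3; constraint 4: x4 - x1 = -1, and every other listed constraint is also met.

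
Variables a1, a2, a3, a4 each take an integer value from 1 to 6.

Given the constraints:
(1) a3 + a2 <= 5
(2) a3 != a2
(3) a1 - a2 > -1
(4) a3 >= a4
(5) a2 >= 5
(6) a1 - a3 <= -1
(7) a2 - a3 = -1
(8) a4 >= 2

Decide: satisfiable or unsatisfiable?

From constraints 4 and 8: a3 ≥ a4 ≥ 2. From constraint 5: a2 ≥ 5. Hence a3 + a2 ≥ 7. But constraint 1 requires a3 + a2 ≤ 5, and 5 < 7. Contradiction.

Unsatisfiable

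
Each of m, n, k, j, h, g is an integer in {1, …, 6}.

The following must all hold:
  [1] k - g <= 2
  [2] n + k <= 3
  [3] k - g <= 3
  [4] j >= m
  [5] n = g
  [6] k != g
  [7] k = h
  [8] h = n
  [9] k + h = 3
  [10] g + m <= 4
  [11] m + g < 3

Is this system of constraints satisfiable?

From constraints 5, 7, and 8, k = h = n = g, so k = g. But constraint 6 says k ≠ g. Contradiction.

Unsatisfiable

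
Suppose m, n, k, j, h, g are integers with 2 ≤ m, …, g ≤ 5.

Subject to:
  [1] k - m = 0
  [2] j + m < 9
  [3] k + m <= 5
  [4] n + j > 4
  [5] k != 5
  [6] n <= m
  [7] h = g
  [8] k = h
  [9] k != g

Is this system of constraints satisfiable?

Unsatisfiable

From constraints 7 and 8, k = h = g, so k = g. But constraint 9 says k ≠ g. Contradiction.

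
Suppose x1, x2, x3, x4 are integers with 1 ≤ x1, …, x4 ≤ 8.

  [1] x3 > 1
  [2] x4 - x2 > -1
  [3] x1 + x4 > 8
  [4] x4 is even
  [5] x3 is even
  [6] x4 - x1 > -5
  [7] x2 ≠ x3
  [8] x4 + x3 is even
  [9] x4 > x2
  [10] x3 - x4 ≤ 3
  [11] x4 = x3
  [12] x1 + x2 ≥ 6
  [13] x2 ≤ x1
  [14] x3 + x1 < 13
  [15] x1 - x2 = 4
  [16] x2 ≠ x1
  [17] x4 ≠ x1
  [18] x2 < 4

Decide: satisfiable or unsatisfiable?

Satisfiable

Try x1 = 6, x2 = 2, x3 = 4, x4 = 4.
Check constraint 2: x4 - x2 = 2; constraint 3: x1 + x4 = 10. The remaining constraints are straightforward to verify.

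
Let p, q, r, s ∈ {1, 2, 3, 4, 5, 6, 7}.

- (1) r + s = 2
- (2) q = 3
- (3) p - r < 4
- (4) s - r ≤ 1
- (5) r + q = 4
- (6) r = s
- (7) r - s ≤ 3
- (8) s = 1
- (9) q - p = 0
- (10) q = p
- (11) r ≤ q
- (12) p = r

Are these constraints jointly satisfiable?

Unsatisfiable

Constraint 2 fixes q = 3 and constraint 8 fixes s = 1. Constraints 6, 10, and 12 give q = p = r = s, so q = s. But 3 ≠ 1 — contradiction.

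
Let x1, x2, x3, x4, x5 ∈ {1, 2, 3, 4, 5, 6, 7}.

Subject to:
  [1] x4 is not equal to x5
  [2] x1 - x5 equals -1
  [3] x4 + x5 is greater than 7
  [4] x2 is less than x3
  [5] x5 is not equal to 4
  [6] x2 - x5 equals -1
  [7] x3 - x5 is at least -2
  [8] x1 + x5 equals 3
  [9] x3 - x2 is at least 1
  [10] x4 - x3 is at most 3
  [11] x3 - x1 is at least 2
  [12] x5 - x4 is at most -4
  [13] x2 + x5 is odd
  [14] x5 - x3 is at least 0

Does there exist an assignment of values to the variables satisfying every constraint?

Constraints 10, 12, and 14 give x4 − x5 ≥ 4, x5 − x3 ≥ 0, x3 − x4 ≥ -3.
Adding all 3 inequalities: the left sides telescope to 0, and the right sides sum to 4 + 0 + (-3) = 1. So 0 ≥ 1, which is false.

Unsatisfiable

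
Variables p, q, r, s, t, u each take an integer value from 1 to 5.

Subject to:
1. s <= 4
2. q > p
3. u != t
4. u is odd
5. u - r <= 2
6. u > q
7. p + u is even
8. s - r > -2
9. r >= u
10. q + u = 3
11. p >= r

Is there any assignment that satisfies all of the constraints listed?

Constraints 2, 6, 9, and 11 give q < u, u ≤ r, r ≤ p, p < q. Chaining: q < u ≤ r ≤ p < q, which forces q < q — impossible.

Unsatisfiable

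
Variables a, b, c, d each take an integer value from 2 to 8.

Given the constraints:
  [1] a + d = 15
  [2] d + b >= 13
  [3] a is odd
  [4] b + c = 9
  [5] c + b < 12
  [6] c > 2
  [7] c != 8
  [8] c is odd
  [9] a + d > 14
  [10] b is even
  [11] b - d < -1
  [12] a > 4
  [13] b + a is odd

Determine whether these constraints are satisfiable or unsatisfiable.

Take a = 7, b = 6, c = 3, d = 8. Then constraint 1: a + d = 15; constraint 2: d + b = 14; constraint 4: b + c = 9, and every other listed constraint is also met.

Satisfiable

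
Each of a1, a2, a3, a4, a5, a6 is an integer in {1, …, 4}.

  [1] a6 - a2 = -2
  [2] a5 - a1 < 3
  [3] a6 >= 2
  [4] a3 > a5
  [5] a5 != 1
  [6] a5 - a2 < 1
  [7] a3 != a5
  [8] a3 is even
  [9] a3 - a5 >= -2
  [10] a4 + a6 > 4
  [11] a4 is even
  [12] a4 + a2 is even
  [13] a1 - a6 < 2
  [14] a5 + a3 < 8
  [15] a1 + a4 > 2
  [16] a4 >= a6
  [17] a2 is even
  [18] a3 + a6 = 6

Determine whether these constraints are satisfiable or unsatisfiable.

One satisfying assignment is a1 = 1, a2 = 4, a3 = 4, a4 = 4, a5 = 3, a6 = 2.
For the less obvious constraints — constraint 1: a6 - a2 = -2; constraint 2: a5 - a1 = 2; constraint 6: a5 - a2 = -1 — and the others hold by inspection.

Satisfiable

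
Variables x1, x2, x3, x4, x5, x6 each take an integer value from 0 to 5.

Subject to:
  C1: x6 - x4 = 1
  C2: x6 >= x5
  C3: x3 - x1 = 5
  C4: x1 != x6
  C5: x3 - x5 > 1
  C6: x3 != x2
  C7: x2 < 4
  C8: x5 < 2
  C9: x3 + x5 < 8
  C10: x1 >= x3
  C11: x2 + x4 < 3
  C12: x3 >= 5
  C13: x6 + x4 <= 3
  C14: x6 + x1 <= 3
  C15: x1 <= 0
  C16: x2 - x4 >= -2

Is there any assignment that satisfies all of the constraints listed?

Unsatisfiable

From constraints 10 and 12: x1 ≥ x3 and x3 ≥ 5, so x1 ≥ 5. From constraint 15: x1 ≤ 0. But 0 < 5, so no value of x1 works.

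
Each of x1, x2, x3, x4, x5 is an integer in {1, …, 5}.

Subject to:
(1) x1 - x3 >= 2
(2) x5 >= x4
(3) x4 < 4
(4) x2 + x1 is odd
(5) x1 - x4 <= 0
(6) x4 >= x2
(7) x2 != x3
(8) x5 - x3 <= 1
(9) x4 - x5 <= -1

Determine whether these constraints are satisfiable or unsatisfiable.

Unsatisfiable

Constraints 1, 5, 8, and 9 give x1 − x3 ≥ 2, x3 − x5 ≥ -1, x5 − x4 ≥ 1, x4 − x1 ≥ 0.
Adding all 4 inequalities: the left sides telescope to 0, and the right sides sum to 2 + (-1) + 1 + 0 = 2. So 0 ≥ 2, which is false.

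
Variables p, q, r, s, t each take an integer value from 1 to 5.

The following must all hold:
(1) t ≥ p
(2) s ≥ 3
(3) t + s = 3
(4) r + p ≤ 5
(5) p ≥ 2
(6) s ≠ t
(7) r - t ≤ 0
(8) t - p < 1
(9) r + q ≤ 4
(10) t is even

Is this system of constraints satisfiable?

Unsatisfiable

From constraints 1 and 5: t ≥ p ≥ 2. From constraint 2: s ≥ 3. Hence t + s ≥ 5. But constraint 3 requires t + s = 3, and 3 < 5. Contradiction.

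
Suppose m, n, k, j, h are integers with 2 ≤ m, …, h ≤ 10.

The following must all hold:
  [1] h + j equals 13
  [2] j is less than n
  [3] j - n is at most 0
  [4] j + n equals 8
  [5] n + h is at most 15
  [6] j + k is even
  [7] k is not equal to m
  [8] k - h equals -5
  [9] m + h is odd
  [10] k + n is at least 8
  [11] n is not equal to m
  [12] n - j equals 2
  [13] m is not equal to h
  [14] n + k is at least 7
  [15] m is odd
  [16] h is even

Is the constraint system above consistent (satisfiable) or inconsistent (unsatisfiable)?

One satisfying assignment is m = 9, n = 5, k = 5, j = 3, h = 10.
For the less obvious constraints — constraint 1: h + j = 13; constraint 3: j - n = -2 — and the others hold by inspection.

Satisfiable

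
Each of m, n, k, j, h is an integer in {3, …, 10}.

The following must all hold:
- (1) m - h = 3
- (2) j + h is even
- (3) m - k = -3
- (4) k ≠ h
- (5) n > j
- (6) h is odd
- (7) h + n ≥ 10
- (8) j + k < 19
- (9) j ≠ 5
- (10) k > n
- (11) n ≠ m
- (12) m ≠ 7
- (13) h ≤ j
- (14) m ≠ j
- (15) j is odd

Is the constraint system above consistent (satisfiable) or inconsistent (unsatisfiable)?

Satisfiable

The assignment m = 6, n = 8, k = 9, j = 7, h = 3 works:
  constraint 1 holds since m - h = 3.
  constraint 3 holds since m - k = -3.
The rest check out directly.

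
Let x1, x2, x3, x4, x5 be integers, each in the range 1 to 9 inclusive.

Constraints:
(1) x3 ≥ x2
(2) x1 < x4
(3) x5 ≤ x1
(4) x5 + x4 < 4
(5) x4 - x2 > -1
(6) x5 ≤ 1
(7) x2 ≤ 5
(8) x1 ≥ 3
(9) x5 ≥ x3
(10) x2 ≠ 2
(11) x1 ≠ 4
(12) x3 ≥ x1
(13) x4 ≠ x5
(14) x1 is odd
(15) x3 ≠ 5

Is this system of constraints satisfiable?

Unsatisfiable

From constraints 8 and 12: x3 ≥ x1 and x1 ≥ 3, so x3 ≥ 3. From constraints 6 and 9: x3 ≤ x5 and x5 ≤ 1, so x3 ≤ 1. But 1 < 3, so no value of x3 works.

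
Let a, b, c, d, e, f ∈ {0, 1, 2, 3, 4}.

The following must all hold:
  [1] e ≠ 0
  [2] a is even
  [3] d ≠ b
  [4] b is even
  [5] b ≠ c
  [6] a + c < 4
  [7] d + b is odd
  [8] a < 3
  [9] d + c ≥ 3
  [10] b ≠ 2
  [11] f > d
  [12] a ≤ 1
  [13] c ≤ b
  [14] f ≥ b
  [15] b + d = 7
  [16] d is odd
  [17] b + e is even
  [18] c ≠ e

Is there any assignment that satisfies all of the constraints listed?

Satisfiable

One satisfying assignment is a = 0, b = 4, c = 3, d = 3, e = 4, f = 4.
For the less obvious constraints — constraint 6: a + c = 3; constraint 9: d + c = 6 — and the others hold by inspection.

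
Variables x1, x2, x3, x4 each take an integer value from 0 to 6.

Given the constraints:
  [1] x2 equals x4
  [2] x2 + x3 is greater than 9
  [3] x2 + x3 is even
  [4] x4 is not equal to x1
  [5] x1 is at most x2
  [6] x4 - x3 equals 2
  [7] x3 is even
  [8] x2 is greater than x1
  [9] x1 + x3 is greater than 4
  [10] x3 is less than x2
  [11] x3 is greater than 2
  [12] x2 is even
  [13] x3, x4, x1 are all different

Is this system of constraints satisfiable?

Try x1 = 2, x2 = 6, x3 = 4, x4 = 6.
Check constraint 2: x2 + x3 = 10; constraint 6: x4 - x3 = 2. The remaining constraints are straightforward to verify.

Satisfiable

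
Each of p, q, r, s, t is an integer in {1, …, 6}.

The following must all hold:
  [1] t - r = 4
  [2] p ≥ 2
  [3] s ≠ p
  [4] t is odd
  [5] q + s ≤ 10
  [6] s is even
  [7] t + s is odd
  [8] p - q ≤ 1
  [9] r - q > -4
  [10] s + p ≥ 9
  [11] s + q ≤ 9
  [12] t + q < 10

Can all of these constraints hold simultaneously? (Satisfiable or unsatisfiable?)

Setting (p, q, r, s, t) = (5, 4, 1, 4, 5) satisfies everything: constraint 1: t - r = 4; constraint 5: q + s = 8, and the others follow.

Satisfiable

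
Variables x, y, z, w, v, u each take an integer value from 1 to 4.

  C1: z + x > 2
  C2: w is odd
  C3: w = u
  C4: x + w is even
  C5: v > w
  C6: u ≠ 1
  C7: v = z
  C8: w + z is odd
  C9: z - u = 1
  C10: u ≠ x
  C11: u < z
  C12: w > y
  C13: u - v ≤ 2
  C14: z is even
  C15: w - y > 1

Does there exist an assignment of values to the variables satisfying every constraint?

Try x = 1, y = 1, z = 4, w = 3, v = 4, u = 3.
Check constraint 1: z + x = 5; constraint 9: z - u = 1. The remaining constraints are straightforward to verify.

Satisfiable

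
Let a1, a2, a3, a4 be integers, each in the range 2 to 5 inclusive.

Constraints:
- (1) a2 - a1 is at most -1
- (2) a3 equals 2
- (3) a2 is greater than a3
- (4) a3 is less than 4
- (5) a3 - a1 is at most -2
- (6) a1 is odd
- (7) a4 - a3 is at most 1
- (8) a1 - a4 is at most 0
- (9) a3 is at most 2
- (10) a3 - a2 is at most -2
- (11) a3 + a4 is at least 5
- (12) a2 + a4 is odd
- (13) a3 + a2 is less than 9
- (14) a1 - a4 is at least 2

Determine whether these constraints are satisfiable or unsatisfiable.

Constraints 1, 7, 8, and 10 give a1 − a2 ≥ 1, a2 − a3 ≥ 2, a3 − a4 ≥ -1, a4 − a1 ≥ 0.
Adding all 4 inequalities: the left sides telescope to 0, and the right sides sum to 1 + 2 + (-1) + 0 = 2. So 0 ≥ 2, which is false.

Unsatisfiable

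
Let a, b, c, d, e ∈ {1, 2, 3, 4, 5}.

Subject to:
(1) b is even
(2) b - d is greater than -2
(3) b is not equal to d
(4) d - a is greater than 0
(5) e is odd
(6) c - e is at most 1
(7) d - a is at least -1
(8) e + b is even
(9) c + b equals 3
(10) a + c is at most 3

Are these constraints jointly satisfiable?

Unsatisfiable

Constraint 5 makes e odd and constraint 1 makes b even, so e + b must be odd. Constraint 8 says e + b is even — contradiction.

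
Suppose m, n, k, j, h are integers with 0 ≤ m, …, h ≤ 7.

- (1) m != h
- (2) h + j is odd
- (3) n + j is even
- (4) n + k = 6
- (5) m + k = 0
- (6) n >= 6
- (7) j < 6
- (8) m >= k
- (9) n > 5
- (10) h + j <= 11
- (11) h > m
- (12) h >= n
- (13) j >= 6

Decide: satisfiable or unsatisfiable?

Unsatisfiable

From constraints 6 and 12: h ≥ n ≥ 6. From constraint 13: j ≥ 6. Hence h + j ≥ 12. But constraint 10 requires h + j ≤ 11, and 11 < 12. Contradiction.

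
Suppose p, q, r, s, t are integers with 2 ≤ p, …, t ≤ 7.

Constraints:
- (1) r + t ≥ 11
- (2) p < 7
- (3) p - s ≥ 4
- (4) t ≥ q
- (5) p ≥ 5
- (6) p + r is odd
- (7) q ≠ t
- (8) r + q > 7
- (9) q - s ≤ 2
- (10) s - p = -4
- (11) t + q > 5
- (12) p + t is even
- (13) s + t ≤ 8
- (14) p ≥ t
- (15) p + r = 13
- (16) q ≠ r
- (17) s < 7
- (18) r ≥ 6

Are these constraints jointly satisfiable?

Satisfiable

One satisfying assignment is p = 6, q = 2, r = 7, s = 2, t = 4.
For the less obvious constraints — constraint 1: r + t = 11; constraint 3: p - s = 4; constraint 8: r + q = 9 — and the others hold by inspection.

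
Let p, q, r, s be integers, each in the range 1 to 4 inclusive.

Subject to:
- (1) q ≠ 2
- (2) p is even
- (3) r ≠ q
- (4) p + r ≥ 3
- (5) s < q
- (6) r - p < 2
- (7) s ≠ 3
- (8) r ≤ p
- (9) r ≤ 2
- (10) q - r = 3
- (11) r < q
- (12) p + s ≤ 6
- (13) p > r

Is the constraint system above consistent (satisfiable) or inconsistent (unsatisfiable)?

Satisfiable

One satisfying assignment is p = 2, q = 4, r = 1, s = 1.
For the less obvious constraints — constraint 4: p + r = 3; constraint 6: r - p = -1; constraint 10: q - r = 3 — and the others hold by inspection.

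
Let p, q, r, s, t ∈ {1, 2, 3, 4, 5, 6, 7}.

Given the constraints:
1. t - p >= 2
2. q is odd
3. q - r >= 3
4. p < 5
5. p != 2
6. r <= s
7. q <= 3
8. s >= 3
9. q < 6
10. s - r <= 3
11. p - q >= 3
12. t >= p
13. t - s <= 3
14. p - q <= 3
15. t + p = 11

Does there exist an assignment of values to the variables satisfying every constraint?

Unsatisfiable

Constraints 1, 3, 10, 11, and 13 give p − q ≥ 3, q − r ≥ 3, r − s ≥ -3, s − t ≥ -3, t − p ≥ 2.
Adding all 5 inequalities: the left sides telescope to 0, and the right sides sum to 3 + 3 + (-3) + (-3) + 2 = 2. So 0 ≥ 2, which is false.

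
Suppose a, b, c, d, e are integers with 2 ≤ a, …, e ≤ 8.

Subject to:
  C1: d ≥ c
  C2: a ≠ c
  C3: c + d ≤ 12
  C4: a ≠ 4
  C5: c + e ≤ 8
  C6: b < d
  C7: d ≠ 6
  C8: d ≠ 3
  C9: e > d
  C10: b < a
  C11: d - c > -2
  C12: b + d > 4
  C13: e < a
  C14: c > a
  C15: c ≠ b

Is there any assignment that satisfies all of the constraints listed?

Constraints 1, 9, 13, and 14 give a < c, c ≤ d, d < e, e < a. Chaining: a < c ≤ d < e < a, which forces a < a — impossible.

Unsatisfiable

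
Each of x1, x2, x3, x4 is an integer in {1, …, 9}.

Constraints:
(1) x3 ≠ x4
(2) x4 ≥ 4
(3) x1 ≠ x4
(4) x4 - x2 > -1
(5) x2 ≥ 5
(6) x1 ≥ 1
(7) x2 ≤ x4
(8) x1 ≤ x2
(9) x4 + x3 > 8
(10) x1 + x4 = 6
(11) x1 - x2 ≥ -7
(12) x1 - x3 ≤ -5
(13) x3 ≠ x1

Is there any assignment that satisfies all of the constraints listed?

Setting (x1, x2, x3, x4) = (1, 5, 6, 5) satisfies everything: constraint 4: x4 - x2 = 0; constraint 9: x4 + x3 = 11; constraint 10: x1 + x4 = 6, and the others follow.

Satisfiable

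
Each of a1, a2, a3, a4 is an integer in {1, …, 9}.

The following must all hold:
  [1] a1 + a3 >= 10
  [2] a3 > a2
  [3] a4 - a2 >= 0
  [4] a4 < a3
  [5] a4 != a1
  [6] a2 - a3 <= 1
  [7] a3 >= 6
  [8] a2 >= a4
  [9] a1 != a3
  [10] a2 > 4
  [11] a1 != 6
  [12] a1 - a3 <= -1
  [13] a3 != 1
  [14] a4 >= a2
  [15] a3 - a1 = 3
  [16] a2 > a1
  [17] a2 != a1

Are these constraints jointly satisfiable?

One satisfying assignment is a1 = 5, a2 = 6, a3 = 8, a4 = 6.
For the less obvious constraints — constraint 1: a1 + a3 = 13; constraint 3: a4 - a2 = 0 — and the others hold by inspection.

Satisfiable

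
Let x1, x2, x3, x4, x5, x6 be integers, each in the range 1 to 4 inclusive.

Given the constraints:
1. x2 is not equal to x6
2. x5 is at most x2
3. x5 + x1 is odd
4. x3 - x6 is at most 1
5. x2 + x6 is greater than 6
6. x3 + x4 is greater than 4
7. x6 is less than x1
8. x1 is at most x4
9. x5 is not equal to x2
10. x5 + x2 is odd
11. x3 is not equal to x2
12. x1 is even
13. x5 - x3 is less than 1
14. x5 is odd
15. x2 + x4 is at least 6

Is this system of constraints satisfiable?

Satisfiable

Try x1 = 4, x2 = 4, x3 = 3, x4 = 4, x5 = 1, x6 = 3.
Check constraint 4: x3 - x6 = 0; constraint 5: x2 + x6 = 7; constraint 6: x3 + x4 = 7. The remaining constraints are straightforward to verify.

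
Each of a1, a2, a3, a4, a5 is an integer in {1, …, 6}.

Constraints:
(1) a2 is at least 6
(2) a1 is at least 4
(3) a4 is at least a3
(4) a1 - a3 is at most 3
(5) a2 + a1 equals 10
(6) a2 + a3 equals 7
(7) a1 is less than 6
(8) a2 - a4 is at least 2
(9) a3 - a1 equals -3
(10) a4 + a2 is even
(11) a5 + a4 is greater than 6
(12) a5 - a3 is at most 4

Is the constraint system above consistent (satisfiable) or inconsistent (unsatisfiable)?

Satisfiable

The assignment a1 = 4, a2 = 6, a3 = 1, a4 = 4, a5 = 5 works:
  constraint 4 holds since a1 - a3 = 3.
  constraint 5 holds since a2 + a1 = 10.
The rest check out directly.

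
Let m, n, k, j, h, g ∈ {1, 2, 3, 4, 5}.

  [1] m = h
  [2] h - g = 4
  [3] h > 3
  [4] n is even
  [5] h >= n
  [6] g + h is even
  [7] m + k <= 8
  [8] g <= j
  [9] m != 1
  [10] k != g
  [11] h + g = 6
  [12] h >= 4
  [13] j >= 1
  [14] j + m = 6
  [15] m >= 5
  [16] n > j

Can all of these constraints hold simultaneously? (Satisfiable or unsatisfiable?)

Setting (m, n, k, j, h, g) = (5, 2, 3, 1, 5, 1) satisfies everything: constraint 2: h - g = 4; constraint 7: m + k = 8, and the others follow.

Satisfiable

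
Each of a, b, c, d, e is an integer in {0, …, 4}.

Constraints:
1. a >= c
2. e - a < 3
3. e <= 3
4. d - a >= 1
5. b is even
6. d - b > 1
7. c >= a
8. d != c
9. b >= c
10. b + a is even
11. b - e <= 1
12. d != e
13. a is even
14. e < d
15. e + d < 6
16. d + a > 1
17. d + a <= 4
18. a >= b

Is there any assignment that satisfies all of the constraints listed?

Satisfiable

Take a = 0, b = 0, c = 0, d = 3, e = 0. Then constraint 2: e - a = 0; constraint 4: d - a = 3; constraint 6: d - b = 3, and every other listed constraint is also met.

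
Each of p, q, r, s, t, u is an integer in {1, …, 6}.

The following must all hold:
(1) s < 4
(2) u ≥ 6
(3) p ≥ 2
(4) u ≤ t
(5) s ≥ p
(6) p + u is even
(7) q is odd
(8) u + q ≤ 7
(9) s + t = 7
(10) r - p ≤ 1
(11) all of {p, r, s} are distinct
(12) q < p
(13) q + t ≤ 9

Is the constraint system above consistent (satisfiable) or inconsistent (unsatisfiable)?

From constraints 3 and 5: s ≥ p ≥ 2. From constraints 2 and 4: t ≥ u ≥ 6. Hence s + t ≥ 8. But constraint 9 requires s + t = 7, and 7 < 8. Contradiction.

Unsatisfiable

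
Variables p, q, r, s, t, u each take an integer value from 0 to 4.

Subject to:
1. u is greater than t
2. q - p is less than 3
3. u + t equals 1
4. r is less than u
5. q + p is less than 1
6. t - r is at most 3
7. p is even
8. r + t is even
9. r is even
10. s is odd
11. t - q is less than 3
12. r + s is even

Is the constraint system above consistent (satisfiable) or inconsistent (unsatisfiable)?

Constraint 9 makes r even and constraint 10 makes s odd, so r + s must be odd. Constraint 12 says r + s is even — contradiction.

Unsatisfiable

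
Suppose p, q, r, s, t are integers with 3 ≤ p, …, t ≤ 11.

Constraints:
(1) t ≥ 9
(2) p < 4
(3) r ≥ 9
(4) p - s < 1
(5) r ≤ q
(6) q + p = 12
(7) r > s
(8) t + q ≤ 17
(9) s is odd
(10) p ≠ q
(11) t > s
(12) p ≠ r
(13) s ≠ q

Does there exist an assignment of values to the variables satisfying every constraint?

From constraint 1: t ≥ 9. From constraints 3 and 5: q ≥ r ≥ 9. Hence t + q ≥ 18. But constraint 8 requires t + q ≤ 17, and 17 < 18. Contradiction.

Unsatisfiable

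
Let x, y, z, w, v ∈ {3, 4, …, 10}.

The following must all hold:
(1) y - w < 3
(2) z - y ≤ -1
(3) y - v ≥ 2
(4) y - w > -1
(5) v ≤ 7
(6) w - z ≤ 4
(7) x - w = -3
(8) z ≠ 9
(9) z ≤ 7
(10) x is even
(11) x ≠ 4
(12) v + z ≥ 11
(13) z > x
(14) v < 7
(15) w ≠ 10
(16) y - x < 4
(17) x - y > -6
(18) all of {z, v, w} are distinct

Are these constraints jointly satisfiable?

Take x = 6, y = 9, z = 7, w = 9, v = 4. Then constraint 1: y - w = 0; constraint 2: z - y = -2; constraint 3: y - v = 5, and every other listed constraint is also met.

Satisfiable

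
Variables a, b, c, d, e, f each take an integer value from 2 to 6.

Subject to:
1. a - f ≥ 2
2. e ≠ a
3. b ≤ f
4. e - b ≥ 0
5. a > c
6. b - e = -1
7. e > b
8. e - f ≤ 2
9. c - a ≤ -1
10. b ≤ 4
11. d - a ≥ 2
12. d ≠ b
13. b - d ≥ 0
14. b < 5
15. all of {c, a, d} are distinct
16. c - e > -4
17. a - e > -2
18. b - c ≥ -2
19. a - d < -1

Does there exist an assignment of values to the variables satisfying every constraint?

Constraints 1, 4, 8, 11, and 13 give d − a ≥ 2, a − f ≥ 2, f − e ≥ -2, e − b ≥ 0, b − d ≥ 0.
Adding all 5 inequalities: the left sides telescope to 0, and the right sides sum to 2 + 2 + (-2) + 0 + 0 = 2. So 0 ≥ 2, which is false.

Unsatisfiable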